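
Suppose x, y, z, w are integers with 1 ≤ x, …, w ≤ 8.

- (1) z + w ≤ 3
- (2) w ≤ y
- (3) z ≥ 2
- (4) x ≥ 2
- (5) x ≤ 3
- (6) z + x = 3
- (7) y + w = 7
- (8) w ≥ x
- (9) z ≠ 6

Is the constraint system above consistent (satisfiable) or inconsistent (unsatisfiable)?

From constraint 3: z ≥ 2. From constraints 4 and 8: w ≥ x ≥ 2. Hence z + w ≥ 4. But constraint 1 requires z + w ≤ 3, and 3 < 4. Contradiction.

Unsatisfiable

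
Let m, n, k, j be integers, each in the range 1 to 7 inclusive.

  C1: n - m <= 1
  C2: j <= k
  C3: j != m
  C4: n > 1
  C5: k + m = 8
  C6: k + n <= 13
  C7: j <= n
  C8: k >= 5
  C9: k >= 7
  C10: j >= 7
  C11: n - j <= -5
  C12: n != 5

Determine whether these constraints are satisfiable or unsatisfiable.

From constraint 9: k ≥ 7. From constraints 7 and 10: n ≥ j ≥ 7. Hence k + n ≥ 14. But constraint 6 requires k + n ≤ 13, and 13 < 14. Contradiction.

Unsatisfiable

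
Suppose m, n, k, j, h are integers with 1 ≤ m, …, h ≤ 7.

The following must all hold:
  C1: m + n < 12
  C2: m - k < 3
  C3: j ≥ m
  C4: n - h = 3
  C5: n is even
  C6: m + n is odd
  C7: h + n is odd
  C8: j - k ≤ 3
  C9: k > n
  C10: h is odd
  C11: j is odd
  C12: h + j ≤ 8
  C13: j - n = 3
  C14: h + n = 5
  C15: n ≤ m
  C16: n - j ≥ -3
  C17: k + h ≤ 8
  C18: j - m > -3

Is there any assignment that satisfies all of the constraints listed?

Satisfiable

The assignment m = 7, n = 4, k = 6, j = 7, h = 1 works:
  constraint 1 holds since m + n = 11.
  constraint 2 holds since m - k = 1.
The rest check out directly.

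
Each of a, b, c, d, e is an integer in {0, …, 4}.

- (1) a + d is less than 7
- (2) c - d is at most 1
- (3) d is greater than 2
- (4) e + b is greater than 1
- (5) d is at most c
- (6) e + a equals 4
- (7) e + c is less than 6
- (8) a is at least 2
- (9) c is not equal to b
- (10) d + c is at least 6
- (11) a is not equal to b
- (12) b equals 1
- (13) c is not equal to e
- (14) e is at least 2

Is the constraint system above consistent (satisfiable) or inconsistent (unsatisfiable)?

Satisfiable

Try a = 2, b = 1, c = 3, d = 3, e = 2.
Check constraint 1: a + d = 5; constraint 2: c - d = 0. The remaining constraints are straightforward to verify.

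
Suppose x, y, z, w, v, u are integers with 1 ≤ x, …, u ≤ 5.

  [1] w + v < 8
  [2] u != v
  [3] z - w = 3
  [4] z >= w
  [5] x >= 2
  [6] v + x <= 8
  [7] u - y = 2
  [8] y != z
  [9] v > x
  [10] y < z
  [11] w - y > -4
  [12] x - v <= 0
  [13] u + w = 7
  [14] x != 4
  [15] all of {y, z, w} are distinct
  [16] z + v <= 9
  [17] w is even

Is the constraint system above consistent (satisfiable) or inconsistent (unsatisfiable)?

Try x = 3, y = 3, z = 5, w = 2, v = 4, u = 5.
Check constraint 1: w + v = 6; constraint 3: z - w = 3; constraint 6: v + x = 7. The remaining constraints are straightforward to verify.

Satisfiable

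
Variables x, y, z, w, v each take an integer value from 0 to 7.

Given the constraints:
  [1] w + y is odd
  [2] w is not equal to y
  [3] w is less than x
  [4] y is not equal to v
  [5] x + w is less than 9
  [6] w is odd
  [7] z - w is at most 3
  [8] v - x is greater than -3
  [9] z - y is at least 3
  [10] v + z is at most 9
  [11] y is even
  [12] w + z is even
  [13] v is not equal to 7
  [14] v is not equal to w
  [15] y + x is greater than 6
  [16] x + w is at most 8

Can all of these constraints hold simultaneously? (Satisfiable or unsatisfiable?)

Satisfiable

Setting (x, y, z, w, v) = (5, 2, 5, 3, 4) satisfies everything: constraint 5: x + w = 8; constraint 7: z - w = 2, and the others follow.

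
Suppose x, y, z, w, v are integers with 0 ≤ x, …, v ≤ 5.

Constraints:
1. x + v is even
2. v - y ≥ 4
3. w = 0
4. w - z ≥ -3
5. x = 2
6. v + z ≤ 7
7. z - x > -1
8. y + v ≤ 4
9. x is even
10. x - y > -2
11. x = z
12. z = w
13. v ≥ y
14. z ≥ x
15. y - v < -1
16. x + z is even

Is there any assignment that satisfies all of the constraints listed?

Unsatisfiable

Constraint 5 fixes x = 2 and constraint 3 fixes w = 0. Constraints 11 and 12 give x = z = w, so x = w. But 2 ≠ 0 — contradiction.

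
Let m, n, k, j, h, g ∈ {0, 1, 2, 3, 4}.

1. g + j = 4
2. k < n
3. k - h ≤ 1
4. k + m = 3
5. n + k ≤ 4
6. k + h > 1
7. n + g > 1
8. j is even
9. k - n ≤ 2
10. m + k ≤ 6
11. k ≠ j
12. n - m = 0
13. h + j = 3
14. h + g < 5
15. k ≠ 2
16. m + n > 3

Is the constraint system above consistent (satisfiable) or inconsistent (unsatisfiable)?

One satisfying assignment is m = 2, n = 2, k = 1, j = 2, h = 1, g = 2.
For the less obvious constraints — constraint 1: g + j = 4; constraint 3: k - h = 0; constraint 4: k + m = 3 — and the others hold by inspection.

Satisfiable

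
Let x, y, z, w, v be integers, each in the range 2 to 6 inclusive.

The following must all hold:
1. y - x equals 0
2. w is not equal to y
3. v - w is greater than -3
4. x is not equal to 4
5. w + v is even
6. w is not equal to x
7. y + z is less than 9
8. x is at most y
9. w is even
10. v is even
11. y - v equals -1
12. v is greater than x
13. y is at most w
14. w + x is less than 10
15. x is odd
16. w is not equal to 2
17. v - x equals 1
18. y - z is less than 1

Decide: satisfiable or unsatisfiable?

Satisfiable

One satisfying assignment is x = 3, y = 3, z = 5, w = 4, v = 4.
For the less obvious constraints — constraint 1: y - x = 0; constraint 3: v - w = 0 — and the others hold by inspection.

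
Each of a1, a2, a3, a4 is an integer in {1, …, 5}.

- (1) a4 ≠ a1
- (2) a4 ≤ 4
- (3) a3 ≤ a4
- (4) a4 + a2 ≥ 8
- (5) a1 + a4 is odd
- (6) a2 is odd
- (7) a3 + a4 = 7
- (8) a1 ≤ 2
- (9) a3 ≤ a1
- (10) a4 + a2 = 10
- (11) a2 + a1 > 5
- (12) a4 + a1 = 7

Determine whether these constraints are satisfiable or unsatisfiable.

From constraints 8 and 9: a3 ≤ a1 ≤ 2. From constraint 2: a4 ≤ 4. Hence a3 + a4 ≤ 6. But constraint 7 requires a3 + a4 = 7, and 7 > 6. Contradiction.

Unsatisfiable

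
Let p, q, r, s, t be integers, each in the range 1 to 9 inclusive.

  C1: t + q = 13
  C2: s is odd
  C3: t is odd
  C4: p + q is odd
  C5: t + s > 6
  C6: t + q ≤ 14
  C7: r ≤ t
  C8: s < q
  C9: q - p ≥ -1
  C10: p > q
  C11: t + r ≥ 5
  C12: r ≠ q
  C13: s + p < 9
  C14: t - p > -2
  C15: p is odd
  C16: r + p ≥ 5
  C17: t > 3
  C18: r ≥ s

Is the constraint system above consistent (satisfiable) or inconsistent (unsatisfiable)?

Satisfiable

One satisfying assignment is p = 7, q = 6, r = 1, s = 1, t = 7.
For the less obvious constraints — constraint 1: t + q = 13; constraint 5: t + s = 8; constraint 6: t + q = 13 — and the others hold by inspection.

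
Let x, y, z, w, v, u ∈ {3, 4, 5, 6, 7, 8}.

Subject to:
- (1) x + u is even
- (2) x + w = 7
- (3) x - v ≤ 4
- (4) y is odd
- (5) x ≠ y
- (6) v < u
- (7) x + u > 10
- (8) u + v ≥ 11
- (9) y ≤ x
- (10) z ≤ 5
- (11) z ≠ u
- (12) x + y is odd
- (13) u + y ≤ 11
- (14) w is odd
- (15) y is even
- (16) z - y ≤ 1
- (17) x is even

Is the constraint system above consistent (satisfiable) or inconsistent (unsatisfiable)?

Unsatisfiable

Constraint 17 makes x even and constraint 15 makes y even, so x + y must be even. Constraint 12 says x + y is odd — contradiction.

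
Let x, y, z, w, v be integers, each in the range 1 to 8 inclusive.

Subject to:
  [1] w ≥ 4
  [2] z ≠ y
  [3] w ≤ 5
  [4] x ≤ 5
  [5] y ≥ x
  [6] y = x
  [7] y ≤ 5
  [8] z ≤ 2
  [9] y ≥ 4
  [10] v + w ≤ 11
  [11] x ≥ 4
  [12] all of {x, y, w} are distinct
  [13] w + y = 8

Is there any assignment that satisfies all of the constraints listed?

Constraints 1, 3, 4, 7, 9, and 11 confine each of x, y, w to the 2 values {4, 5}.
Constraint 12 requires all 3 of them to be distinct, but only 2 values are available — impossible by the pigeonhole principle.

Unsatisfiable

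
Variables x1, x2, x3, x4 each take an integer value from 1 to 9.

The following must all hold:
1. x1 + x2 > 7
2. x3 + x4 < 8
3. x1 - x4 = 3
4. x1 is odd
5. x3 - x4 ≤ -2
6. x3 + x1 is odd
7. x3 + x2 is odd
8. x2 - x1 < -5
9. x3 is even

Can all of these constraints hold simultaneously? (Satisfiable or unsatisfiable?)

Satisfiable

Try x1 = 7, x2 = 1, x3 = 2, x4 = 4.
Check constraint 1: x1 + x2 = 8; constraint 2: x3 + x4 = 6; constraint 3: x1 - x4 = 3. The remaining constraints are straightforward to verify.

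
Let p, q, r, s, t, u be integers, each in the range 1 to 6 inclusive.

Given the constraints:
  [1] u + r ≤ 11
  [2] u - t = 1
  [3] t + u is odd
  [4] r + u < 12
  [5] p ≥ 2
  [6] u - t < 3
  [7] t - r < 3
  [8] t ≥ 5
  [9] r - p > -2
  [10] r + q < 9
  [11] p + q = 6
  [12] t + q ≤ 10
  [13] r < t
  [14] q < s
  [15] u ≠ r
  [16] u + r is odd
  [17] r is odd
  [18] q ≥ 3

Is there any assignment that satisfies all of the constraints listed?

The assignment p = 2, q = 4, r = 3, s = 5, t = 5, u = 6 works:
  constraint 1 holds since u + r = 9.
  constraint 2 holds since u - t = 1.
  constraint 4 holds since r + u = 9.
The rest check out directly.

Satisfiable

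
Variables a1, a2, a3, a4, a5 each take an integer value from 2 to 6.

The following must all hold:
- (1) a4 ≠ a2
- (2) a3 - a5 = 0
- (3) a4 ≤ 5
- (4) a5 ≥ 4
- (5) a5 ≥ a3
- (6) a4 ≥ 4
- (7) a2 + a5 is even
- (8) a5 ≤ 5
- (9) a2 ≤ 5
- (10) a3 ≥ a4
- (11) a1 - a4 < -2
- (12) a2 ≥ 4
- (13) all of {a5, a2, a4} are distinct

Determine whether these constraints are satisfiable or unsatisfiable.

Unsatisfiable

Constraints 3, 4, 6, 8, 9, and 12 confine each of a5, a2, a4 to the 2 values {4, 5}.
Constraint 13 requires all 3 of them to be distinct, but only 2 values are available — impossible by the pigeonhole principle.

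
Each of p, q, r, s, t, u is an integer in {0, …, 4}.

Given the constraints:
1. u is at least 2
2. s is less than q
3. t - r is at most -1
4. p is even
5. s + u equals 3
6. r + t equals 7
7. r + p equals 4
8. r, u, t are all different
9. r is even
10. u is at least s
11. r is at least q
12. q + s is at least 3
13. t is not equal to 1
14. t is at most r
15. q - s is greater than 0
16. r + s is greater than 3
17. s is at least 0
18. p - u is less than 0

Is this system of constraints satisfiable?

Satisfiable

Try p = 0, q = 2, r = 4, s = 1, t = 3, u = 2.
Check constraint 3: t - r = -1; constraint 5: s + u = 3; constraint 6: r + t = 7. The remaining constraints are straightforward to verify.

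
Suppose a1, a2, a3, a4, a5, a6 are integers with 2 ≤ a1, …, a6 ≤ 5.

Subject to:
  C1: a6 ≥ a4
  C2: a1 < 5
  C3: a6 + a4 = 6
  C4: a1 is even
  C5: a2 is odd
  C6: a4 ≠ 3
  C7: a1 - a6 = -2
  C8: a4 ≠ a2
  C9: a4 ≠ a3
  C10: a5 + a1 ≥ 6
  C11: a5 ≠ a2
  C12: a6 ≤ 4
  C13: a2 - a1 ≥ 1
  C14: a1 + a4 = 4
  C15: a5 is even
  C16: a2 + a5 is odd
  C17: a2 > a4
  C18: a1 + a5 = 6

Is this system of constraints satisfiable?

Satisfiable

The assignment a1 = 2, a2 = 3, a3 = 4, a4 = 2, a5 = 4, a6 = 4 works:
  constraint 3 holds since a6 + a4 = 6.
  constraint 7 holds since a1 - a6 = -2.
  constraint 10 holds since a5 + a1 = 6.
The rest check out directly.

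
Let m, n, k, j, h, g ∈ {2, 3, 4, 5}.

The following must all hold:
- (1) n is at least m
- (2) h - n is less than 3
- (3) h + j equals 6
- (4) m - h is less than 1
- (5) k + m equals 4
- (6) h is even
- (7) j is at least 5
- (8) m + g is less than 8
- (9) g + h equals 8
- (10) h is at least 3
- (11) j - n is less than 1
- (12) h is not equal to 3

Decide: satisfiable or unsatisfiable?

Unsatisfiable

From constraint 10: h ≥ 3. From constraint 7: j ≥ 5. Hence h + j ≥ 8. But constraint 3 requires h + j = 6, and 6 < 8. Contradiction.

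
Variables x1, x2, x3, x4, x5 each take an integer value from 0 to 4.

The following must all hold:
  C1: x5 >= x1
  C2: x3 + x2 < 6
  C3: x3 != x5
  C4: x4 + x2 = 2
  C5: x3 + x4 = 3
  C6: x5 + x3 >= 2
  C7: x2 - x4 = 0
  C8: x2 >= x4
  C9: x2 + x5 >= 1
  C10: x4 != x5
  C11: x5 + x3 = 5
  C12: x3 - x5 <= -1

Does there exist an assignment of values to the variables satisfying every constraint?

Try x1 = 0, x2 = 1, x3 = 2, x4 = 1, x5 = 3.
Check constraint 2: x3 + x2 = 3; constraint 4: x4 + x2 = 2. The remaining constraints are straightforward to verify.

Satisfiable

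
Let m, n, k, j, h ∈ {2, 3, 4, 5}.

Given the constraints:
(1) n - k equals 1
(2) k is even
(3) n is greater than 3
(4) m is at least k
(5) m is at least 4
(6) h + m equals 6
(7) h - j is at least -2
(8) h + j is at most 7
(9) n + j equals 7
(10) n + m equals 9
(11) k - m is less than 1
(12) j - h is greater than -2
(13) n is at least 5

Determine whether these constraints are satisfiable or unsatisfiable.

Satisfiable

The assignment m = 4, n = 5, k = 4, j = 2, h = 2 works:
  constraint 1 holds since n - k = 1.
  constraint 6 holds since h + m = 6.
The rest check out directly.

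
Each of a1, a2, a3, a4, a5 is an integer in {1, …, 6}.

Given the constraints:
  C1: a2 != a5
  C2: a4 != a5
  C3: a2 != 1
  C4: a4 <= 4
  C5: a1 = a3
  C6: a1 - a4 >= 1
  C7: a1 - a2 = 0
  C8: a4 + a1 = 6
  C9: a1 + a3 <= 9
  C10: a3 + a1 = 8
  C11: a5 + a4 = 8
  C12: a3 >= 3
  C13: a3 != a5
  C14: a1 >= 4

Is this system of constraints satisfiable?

The assignment a1 = 4, a2 = 4, a3 = 4, a4 = 2, a5 = 6 works:
  constraint 6 holds since a1 - a4 = 2.
  constraint 7 holds since a1 - a2 = 0.
  constraint 8 holds since a4 + a1 = 6.
The rest check out directly.

Satisfiable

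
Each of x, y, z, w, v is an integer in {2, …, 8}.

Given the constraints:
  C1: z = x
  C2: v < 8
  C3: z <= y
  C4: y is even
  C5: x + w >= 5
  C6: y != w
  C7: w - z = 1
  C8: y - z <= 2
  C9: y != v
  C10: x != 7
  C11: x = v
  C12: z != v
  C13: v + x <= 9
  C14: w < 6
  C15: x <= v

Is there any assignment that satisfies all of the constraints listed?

From constraints 1 and 11, z = x = v, so z = v. But constraint 12 says z ≠ v. Contradiction.

Unsatisfiable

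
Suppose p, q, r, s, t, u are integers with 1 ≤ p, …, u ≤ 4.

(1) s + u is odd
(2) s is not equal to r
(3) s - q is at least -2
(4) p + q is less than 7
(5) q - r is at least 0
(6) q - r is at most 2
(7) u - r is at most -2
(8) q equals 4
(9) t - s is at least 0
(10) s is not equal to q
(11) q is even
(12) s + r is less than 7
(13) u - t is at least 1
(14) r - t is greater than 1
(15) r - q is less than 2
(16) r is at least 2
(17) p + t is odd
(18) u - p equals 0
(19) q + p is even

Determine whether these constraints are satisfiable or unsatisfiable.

Unsatisfiable

Constraints 3, 5, 7, 9, and 13 give s − q ≥ -2, q − r ≥ 0, r − u ≥ 2, u − t ≥ 1, t − s ≥ 0.
Adding all 5 inequalities: the left sides telescope to 0, and the right sides sum to (-2) + 0 + 2 + 1 + 0 = 1. So 0 ≥ 1, which is false.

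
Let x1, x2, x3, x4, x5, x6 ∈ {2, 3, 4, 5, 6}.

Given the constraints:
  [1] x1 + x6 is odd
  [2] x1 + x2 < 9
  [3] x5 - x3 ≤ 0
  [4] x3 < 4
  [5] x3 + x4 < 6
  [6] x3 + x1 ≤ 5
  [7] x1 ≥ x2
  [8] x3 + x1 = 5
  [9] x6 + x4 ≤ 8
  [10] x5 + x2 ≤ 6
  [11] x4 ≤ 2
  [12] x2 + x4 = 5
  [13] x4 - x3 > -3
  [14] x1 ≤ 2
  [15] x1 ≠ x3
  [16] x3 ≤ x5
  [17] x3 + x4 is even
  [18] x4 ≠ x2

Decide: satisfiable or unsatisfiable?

From constraints 7 and 14: x2 ≤ x1 ≤ 2. From constraint 11: x4 ≤ 2. Hence x2 + x4 ≤ 4. But constraint 12 requires x2 + x4 = 5, and 5 > 4. Contradiction.

Unsatisfiable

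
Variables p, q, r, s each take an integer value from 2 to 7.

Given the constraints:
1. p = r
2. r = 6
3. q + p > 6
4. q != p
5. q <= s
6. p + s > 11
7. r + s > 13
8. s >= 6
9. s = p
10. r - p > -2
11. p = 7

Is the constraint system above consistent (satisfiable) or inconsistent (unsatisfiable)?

Constraint 11 fixes p = 7 and constraint 2 fixes r = 6, but constraint 1 requires p = r. Since 7 ≠ 6, contradiction.

Unsatisfiable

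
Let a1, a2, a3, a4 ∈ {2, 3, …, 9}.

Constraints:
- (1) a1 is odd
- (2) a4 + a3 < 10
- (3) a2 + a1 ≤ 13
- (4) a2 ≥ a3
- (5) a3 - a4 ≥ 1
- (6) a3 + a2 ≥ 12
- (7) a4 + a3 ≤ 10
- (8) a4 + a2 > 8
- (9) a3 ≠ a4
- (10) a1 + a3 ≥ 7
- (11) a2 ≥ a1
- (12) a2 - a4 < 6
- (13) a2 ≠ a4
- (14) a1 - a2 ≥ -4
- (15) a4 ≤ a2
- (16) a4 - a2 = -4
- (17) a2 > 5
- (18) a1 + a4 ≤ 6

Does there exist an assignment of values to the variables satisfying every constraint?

Satisfiable

Try a1 = 3, a2 = 7, a3 = 5, a4 = 3.
Check constraint 2: a4 + a3 = 8; constraint 3: a2 + a1 = 10. The remaining constraints are straightforward to verify.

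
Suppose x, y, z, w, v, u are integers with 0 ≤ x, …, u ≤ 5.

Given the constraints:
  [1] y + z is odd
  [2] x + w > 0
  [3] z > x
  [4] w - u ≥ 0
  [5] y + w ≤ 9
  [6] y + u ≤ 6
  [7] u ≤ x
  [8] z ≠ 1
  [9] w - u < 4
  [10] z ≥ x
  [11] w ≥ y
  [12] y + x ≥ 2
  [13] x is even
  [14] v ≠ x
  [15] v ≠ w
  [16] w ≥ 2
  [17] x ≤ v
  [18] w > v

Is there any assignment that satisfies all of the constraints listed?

One satisfying assignment is x = 0, y = 3, z = 4, w = 3, v = 1, u = 0.
For the less obvious constraints — constraint 2: x + w = 3; constraint 4: w - u = 3; constraint 5: y + w = 6 — and the others hold by inspection.

Satisfiable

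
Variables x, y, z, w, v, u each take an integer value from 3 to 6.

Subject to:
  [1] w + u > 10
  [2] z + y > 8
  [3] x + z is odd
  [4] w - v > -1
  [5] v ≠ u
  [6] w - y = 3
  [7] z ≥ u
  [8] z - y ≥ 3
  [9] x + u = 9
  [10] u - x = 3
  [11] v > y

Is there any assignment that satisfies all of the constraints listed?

Try x = 3, y = 3, z = 6, w = 6, v = 4, u = 6.
Check constraint 1: w + u = 12; constraint 2: z + y = 9. The remaining constraints are straightforward to verify.

Satisfiable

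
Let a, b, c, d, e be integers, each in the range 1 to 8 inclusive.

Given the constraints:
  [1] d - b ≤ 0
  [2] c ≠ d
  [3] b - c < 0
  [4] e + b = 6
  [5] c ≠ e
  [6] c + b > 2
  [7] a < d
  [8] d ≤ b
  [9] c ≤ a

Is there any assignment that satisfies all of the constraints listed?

Constraints 1, 3, 7, and 9 give a < d, d ≤ b, b < c, c ≤ a. Chaining: a < d ≤ b < c ≤ a, which forces a < a — impossible.

Unsatisfiable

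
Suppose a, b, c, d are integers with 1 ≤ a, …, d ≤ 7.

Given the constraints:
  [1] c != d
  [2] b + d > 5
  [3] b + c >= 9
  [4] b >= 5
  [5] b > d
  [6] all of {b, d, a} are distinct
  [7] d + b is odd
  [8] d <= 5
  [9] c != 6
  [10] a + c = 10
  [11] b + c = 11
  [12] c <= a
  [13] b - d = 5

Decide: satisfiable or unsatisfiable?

One satisfying assignment is a = 5, b = 6, c = 5, d = 1.
For the less obvious constraints — constraint 2: b + d = 7; constraint 3: b + c = 11; constraint 10: a + c = 10 — and the others hold by inspection.

Satisfiable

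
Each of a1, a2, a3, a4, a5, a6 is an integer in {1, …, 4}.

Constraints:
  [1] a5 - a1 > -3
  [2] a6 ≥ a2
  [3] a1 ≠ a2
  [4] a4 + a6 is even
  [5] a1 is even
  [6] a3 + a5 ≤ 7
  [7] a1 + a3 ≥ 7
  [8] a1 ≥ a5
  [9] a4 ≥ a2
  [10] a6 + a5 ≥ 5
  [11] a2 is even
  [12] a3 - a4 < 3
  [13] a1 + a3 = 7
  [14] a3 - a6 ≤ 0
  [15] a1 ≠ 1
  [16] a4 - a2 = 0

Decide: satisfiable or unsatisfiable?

Take a1 = 4, a2 = 2, a3 = 3, a4 = 2, a5 = 4, a6 = 4. Then constraint 1: a5 - a1 = 0; constraint 6: a3 + a5 = 7; constraint 7: a1 + a3 = 7, and every other listed constraint is also met.

Satisfiable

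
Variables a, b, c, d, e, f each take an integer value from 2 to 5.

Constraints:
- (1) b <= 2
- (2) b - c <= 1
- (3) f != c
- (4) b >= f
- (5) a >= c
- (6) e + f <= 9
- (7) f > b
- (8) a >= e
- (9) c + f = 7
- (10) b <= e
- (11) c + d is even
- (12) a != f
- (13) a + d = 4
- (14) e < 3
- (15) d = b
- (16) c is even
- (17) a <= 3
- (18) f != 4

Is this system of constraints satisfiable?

Unsatisfiable

From constraints 5 and 17: c ≤ a ≤ 3. From constraints 1 and 4: f ≤ b ≤ 2. Hence c + f ≤ 5. But constraint 9 requires c + f = 7, and 7 > 5. Contradiction.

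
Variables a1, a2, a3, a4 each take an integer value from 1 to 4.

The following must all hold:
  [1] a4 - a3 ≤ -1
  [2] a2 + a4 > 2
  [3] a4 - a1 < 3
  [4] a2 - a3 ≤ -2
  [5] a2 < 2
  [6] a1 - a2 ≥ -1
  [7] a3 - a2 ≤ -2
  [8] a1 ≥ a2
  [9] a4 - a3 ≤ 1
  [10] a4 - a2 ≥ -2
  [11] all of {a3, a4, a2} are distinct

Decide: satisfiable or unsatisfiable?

Unsatisfiable

Constraints 1, 7, and 10 give a2 − a3 ≥ 2, a3 − a4 ≥ 1, a4 − a2 ≥ -2.
Adding all 3 inequalities: the left sides telescope to 0, and the right sides sum to 2 + 1 + (-2) = 1. So 0 ≥ 1, which is false.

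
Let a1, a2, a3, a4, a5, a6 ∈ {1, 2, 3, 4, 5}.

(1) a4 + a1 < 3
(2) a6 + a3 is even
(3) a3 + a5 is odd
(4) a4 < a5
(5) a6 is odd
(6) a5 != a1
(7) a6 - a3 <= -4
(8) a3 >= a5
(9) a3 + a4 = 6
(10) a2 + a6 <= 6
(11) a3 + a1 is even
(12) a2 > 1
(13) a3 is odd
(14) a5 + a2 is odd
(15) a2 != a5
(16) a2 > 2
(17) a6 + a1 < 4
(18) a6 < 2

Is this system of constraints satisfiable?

Satisfiable

Take a1 = 1, a2 = 5, a3 = 5, a4 = 1, a5 = 4, a6 = 1. Then constraint 1: a4 + a1 = 2; constraint 7: a6 - a3 = -4; constraint 9: a3 + a4 = 6, and every other listed constraint is also met.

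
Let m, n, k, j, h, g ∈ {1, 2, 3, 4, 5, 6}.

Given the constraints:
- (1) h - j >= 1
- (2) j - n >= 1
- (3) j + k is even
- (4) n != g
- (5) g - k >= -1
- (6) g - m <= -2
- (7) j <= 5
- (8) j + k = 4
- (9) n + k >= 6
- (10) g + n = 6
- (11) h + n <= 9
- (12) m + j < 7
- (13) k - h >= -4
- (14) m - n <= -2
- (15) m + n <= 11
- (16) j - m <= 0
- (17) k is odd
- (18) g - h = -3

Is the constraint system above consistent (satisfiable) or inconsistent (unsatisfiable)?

Unsatisfiable

Constraints 1, 2, 5, 6, 13, and 14 give g − k ≥ -1, k − h ≥ -4, h − j ≥ 1, j − n ≥ 1, n − m ≥ 2, m − g ≥ 2.
Adding all 6 inequalities: the left sides telescope to 0, and the right sides sum to (-1) + (-4) + 1 + 1 + 2 + 2 = 1. So 0 ≥ 1, which is false.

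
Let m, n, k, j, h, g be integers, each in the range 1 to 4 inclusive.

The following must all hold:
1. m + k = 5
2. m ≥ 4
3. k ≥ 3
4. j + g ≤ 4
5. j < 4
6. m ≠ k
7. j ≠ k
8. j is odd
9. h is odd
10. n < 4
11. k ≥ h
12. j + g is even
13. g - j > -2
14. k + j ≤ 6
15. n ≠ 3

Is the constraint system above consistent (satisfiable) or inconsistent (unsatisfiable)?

From constraint 2: m ≥ 4. From constraint 3: k ≥ 3. Hence m + k ≥ 7. But constraint 1 requires m + k = 5, and 5 < 7. Contradiction.

Unsatisfiable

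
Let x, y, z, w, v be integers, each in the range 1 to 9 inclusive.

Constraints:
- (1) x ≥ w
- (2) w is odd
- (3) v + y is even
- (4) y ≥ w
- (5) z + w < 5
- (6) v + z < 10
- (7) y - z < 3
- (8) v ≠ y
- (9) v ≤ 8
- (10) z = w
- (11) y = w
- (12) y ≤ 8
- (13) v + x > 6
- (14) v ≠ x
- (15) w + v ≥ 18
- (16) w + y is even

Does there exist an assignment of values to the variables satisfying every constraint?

From constraints 4 and 12: w ≤ y ≤ 8. From constraint 9: v ≤ 8. Hence w + v ≤ 16. But constraint 15 requires w + v ≥ 18, and 18 > 16. Contradiction.

Unsatisfiable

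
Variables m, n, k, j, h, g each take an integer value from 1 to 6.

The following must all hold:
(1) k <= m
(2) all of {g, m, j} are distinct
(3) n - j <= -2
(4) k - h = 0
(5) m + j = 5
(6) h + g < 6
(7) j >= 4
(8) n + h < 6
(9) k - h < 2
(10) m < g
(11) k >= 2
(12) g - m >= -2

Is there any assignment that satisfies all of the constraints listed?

From constraints 1 and 11: m ≥ k ≥ 2. From constraint 7: j ≥ 4. Hence m + j ≥ 6. But constraint 5 requires m + j = 5, and 5 < 6. Contradiction.

Unsatisfiable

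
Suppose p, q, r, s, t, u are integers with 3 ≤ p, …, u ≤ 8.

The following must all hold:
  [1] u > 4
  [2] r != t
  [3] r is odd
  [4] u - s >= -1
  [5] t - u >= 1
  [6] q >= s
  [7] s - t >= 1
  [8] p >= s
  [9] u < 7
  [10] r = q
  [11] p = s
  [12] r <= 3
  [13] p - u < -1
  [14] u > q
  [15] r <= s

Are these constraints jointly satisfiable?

Unsatisfiable

Constraints 4, 5, and 7 give s − t ≥ 1, t − u ≥ 1, u − s ≥ -1.
Adding all 3 inequalities: the left sides telescope to 0, and the right sides sum to 1 + 1 + (-1) = 1. So 0 ≥ 1, which is false.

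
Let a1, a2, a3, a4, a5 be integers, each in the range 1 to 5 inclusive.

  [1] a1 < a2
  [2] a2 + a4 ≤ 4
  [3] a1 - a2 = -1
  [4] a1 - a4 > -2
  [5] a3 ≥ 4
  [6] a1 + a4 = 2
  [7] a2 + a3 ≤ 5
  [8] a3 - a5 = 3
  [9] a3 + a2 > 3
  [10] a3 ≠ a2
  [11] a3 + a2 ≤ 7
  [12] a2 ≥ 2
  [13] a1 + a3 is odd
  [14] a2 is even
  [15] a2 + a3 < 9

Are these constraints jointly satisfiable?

Unsatisfiable

From constraint 12: a2 ≥ 2. From constraint 5: a3 ≥ 4. Hence a2 + a3 ≥ 6. But constraint 7 requires a2 + a3 ≤ 5, and 5 < 6. Contradiction.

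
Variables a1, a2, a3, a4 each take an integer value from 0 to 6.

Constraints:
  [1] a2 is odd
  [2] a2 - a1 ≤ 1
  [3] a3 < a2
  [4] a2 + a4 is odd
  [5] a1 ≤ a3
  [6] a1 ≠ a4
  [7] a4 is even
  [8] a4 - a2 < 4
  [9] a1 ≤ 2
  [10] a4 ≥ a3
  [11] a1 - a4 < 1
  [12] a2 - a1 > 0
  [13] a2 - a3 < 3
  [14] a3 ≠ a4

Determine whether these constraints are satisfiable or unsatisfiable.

Satisfiable

Take a1 = 0, a2 = 1, a3 = 0, a4 = 2. Then constraint 2: a2 - a1 = 1; constraint 8: a4 - a2 = 1; constraint 11: a1 - a4 = -2, and every other listed constraint is also met.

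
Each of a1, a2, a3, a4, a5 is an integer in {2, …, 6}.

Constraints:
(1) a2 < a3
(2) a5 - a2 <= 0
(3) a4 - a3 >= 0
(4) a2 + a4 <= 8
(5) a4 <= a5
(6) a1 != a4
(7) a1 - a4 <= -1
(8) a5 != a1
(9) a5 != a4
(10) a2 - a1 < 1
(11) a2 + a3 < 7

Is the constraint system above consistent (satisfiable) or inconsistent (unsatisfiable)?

Unsatisfiable

Constraints 1, 2, 3, and 5 give a3 ≤ a4, a4 ≤ a5, a5 ≤ a2, a2 < a3. Chaining: a3 ≤ a4 ≤ a5 ≤ a2 < a3, which forces a3 < a3 — impossible.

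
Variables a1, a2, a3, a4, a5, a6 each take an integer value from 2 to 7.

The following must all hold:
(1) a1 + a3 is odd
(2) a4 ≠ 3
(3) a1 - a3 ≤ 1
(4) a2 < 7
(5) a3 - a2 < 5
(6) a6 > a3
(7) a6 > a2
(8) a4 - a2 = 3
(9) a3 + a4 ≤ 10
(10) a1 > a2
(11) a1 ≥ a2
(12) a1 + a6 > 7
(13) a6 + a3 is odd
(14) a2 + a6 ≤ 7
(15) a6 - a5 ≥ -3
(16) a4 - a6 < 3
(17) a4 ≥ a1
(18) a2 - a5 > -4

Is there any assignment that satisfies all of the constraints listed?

Satisfiable

Take a1 = 3, a2 = 2, a3 = 4, a4 = 5, a5 = 5, a6 = 5. Then constraint 3: a1 - a3 = -1; constraint 5: a3 - a2 = 2, and every other listed constraint is also met.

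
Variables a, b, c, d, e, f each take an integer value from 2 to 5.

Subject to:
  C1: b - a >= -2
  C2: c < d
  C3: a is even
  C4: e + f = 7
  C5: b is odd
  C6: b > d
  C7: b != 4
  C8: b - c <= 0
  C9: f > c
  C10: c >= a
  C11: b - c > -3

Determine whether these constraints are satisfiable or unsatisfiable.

Unsatisfiable

Constraints 2, 6, and 8 give b ≤ c, c < d, d < b. Chaining: b ≤ c < d < b, which forces b < b — impossible.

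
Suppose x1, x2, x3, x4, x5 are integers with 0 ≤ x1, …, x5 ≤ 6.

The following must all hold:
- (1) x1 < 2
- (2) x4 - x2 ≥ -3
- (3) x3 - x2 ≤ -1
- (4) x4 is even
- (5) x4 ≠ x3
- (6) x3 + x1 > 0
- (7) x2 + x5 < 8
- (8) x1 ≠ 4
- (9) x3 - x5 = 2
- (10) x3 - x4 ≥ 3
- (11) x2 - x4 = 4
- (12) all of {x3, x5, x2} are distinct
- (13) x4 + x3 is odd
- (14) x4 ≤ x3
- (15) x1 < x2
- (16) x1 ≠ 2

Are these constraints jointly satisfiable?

Unsatisfiable

Constraints 2, 3, and 10 give x2 − x3 ≥ 1, x3 − x4 ≥ 3, x4 − x2 ≥ -3.
Adding all 3 inequalities: the left sides telescope to 0, and the right sides sum to 1 + 3 + (-3) = 1. So 0 ≥ 1, which is false.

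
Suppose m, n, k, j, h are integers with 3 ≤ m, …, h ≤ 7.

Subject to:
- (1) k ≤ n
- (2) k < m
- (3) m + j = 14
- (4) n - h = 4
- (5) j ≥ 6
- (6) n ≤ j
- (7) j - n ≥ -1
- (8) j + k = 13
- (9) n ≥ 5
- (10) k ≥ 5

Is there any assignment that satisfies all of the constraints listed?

Satisfiable

The assignment m = 7, n = 7, k = 6, j = 7, h = 3 works:
  constraint 3 holds since m + j = 14.
  constraint 4 holds since n - h = 4.
  constraint 7 holds since j - n = 0.
The rest check out directly.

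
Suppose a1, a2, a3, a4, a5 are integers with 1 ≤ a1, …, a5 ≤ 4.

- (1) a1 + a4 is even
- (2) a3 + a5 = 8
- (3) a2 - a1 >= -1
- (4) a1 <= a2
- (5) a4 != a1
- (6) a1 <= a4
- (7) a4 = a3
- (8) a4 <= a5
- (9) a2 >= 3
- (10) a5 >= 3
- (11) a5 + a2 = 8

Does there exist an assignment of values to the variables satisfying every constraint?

Take a1 = 2, a2 = 4, a3 = 4, a4 = 4, a5 = 4. Then constraint 2: a3 + a5 = 8; constraint 3: a2 - a1 = 2; constraint 11: a5 + a2 = 8, and every other listed constraint is also met.

Satisfiable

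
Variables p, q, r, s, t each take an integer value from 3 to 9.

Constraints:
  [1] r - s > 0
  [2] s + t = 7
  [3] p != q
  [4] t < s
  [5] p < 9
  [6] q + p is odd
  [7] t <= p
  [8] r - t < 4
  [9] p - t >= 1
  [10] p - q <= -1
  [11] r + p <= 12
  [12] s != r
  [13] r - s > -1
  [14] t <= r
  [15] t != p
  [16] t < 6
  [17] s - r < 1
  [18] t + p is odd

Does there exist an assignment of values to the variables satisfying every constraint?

Satisfiable

Setting (p, q, r, s, t) = (6, 9, 6, 4, 3) satisfies everything: constraint 1: r - s = 2; constraint 2: s + t = 7, and the others follow.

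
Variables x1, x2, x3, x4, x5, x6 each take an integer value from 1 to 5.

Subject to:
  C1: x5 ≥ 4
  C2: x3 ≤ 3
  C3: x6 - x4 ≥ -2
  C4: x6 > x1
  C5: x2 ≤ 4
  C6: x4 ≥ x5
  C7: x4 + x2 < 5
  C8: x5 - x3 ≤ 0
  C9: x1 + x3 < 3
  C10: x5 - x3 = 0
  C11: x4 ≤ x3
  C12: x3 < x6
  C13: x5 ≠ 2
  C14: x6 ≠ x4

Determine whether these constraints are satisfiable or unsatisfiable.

From constraints 1 and 6: x4 ≥ x5 and x5 ≥ 4, so x4 ≥ 4. From constraints 2 and 11: x4 ≤ x3 and x3 ≤ 3, so x4 ≤ 3. But 3 < 4, so no value of x4 works.

Unsatisfiable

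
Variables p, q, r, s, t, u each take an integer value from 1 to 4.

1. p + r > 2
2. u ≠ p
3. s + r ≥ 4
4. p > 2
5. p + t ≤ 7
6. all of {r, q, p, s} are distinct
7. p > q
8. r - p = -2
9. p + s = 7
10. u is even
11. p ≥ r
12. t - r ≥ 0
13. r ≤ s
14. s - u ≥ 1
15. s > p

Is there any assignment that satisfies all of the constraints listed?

Satisfiable

Try p = 3, q = 2, r = 1, s = 4, t = 4, u = 2.
Check constraint 1: p + r = 4; constraint 3: s + r = 5. The remaining constraints are straightforward to verify.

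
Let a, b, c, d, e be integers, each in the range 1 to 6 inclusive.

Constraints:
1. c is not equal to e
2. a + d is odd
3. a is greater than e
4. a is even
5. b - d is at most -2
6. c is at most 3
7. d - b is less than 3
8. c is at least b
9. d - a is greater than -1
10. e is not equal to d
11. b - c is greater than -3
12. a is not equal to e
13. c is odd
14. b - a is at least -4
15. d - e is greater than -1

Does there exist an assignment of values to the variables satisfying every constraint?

Satisfiable

The assignment a = 2, b = 1, c = 3, d = 3, e = 1 works:
  constraint 5 holds since b - d = -2.
  constraint 7 holds since d - b = 2.
The rest check out directly.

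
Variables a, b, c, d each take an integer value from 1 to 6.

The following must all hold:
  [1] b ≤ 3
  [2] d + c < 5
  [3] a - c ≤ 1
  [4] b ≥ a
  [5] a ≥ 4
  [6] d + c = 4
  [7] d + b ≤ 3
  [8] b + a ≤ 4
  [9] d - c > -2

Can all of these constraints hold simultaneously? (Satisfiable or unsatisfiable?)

Unsatisfiable

From constraints 4 and 5: b ≥ a and a ≥ 4, so b ≥ 4. From constraint 1: b ≤ 3. But 3 < 4, so no value of b works.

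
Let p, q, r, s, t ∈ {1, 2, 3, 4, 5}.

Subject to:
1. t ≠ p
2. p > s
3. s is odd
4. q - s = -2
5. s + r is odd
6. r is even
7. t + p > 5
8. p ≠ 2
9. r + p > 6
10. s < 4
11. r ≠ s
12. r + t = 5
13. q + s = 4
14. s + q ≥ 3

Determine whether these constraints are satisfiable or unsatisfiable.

Satisfiable

Setting (p, q, r, s, t) = (5, 1, 4, 3, 1) satisfies everything: constraint 4: q - s = -2; constraint 7: t + p = 6, and the others follow.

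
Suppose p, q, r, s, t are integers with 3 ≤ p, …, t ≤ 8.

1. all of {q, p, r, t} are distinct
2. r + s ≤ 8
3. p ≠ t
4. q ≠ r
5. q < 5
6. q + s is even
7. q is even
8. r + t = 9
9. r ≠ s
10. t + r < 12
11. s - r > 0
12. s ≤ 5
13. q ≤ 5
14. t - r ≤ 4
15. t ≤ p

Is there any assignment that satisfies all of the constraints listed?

One satisfying assignment is p = 8, q = 4, r = 3, s = 4, t = 6.
For the less obvious constraints — constraint 2: r + s = 7; constraint 8: r + t = 9 — and the others hold by inspection.

Satisfiable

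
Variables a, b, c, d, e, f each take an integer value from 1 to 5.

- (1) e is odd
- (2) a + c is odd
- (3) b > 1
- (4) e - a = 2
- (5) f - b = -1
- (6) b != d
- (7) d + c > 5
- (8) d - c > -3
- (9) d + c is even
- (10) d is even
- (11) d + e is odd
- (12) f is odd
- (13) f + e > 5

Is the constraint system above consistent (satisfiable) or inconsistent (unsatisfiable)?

Setting (a, b, c, d, e, f) = (1, 4, 4, 2, 3, 3) satisfies everything: constraint 4: e - a = 2; constraint 5: f - b = -1, and the others follow.

Satisfiable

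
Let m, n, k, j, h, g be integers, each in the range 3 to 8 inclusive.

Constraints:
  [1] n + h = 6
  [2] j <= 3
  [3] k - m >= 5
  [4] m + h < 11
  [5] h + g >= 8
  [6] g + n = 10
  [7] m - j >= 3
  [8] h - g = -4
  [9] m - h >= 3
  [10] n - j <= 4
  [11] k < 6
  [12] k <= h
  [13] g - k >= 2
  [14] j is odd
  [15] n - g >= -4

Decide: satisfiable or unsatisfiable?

Constraints 3, 7, 10, 13, and 15 give m − j ≥ 3, j − n ≥ -4, n − g ≥ -4, g − k ≥ 2, k − m ≥ 5.
Adding all 5 inequalities: the left sides telescope to 0, and the right sides sum to 3 + (-4) + (-4) + 2 + 5 = 2. So 0 ≥ 2, which is false.

Unsatisfiable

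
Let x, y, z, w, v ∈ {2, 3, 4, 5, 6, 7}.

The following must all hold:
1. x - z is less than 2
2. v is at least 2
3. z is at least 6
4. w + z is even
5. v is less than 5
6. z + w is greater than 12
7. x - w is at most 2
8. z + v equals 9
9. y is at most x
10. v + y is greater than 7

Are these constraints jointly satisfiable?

Satisfiable

Setting (x, y, z, w, v) = (7, 7, 7, 7, 2) satisfies everything: constraint 1: x - z = 0; constraint 6: z + w = 14, and the others follow.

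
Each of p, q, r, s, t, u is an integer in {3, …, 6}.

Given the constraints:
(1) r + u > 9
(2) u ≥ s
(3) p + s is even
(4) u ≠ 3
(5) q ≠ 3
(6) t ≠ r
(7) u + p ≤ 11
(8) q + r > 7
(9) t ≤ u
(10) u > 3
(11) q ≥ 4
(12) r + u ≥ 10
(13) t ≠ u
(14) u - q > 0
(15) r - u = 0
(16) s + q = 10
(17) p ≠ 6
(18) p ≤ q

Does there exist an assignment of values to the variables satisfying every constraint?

Satisfiable

One satisfying assignment is p = 4, q = 4, r = 6, s = 6, t = 4, u = 6.
For the less obvious constraints — constraint 1: r + u = 12; constraint 7: u + p = 10; constraint 8: q + r = 10 — and the others hold by inspection.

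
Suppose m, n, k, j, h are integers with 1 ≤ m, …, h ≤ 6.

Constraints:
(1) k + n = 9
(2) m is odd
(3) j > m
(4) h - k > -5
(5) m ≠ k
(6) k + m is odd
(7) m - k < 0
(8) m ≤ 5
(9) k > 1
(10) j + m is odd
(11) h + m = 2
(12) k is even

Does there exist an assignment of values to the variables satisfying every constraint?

Try m = 1, n = 5, k = 4, j = 2, h = 1.
Check constraint 1: k + n = 9; constraint 4: h - k = -3; constraint 7: m - k = -3. The remaining constraints are straightforward to verify.

Satisfiable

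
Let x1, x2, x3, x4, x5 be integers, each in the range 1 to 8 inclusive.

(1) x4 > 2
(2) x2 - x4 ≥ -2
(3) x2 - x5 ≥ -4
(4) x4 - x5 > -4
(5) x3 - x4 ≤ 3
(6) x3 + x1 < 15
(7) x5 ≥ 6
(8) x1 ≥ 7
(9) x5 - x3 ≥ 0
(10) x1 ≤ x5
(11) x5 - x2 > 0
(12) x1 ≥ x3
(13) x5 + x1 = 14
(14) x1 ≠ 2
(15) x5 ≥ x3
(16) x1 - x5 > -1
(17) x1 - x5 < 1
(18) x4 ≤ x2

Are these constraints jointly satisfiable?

Take x1 = 7, x2 = 4, x3 = 6, x4 = 4, x5 = 7. Then constraint 2: x2 - x4 = 0; constraint 3: x2 - x5 = -3, and every other listed constraint is also met.

Satisfiable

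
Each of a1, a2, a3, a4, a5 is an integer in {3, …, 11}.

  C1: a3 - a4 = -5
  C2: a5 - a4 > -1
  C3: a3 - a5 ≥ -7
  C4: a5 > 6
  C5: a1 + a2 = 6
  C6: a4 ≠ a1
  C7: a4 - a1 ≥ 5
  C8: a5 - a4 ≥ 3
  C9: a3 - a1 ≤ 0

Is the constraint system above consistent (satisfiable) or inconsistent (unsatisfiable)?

Constraints 3, 7, 8, and 9 give a1 − a3 ≥ 0, a3 − a5 ≥ -7, a5 − a4 ≥ 3, a4 − a1 ≥ 5.
Adding all 4 inequalities: the left sides telescope to 0, and the right sides sum to 0 + (-7) + 3 + 5 = 1. So 0 ≥ 1, which is false.

Unsatisfiable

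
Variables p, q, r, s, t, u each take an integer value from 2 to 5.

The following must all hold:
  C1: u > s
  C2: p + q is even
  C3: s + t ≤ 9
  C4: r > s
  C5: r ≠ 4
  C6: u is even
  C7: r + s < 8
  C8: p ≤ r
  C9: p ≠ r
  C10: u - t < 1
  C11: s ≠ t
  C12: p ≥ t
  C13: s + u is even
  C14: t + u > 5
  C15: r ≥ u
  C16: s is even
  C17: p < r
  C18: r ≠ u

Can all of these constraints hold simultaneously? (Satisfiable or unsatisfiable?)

The assignment p = 4, q = 2, r = 5, s = 2, t = 4, u = 4 works:
  constraint 3 holds since s + t = 6.
  constraint 7 holds since r + s = 7.
The rest check out directly.

Satisfiable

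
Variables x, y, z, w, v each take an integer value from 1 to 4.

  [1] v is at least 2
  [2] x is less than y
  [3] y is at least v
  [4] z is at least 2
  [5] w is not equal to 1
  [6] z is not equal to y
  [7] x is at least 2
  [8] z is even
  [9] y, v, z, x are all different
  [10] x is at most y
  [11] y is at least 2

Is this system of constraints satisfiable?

Constraints 1, 4, 7, and 11 confine each of y, v, z, x to the 3 values {2, …, 4} (the domain already gives each ≤ 4).
Constraint 9 requires all 4 of them to be distinct, but only 3 values are available — impossible by the pigeonhole principle.

Unsatisfiable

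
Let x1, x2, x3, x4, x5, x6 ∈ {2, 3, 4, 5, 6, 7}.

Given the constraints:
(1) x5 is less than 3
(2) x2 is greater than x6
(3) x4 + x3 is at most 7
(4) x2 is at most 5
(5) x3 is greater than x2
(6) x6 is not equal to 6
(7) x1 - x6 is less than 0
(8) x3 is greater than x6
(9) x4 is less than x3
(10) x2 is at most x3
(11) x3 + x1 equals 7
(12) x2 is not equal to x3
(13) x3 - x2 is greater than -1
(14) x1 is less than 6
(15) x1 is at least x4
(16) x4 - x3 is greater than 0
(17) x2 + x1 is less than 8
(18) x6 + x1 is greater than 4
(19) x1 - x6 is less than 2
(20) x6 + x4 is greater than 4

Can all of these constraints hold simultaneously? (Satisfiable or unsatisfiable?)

Constraints 2, 7, 10, 15, and 16 give x3 < x4, x4 ≤ x1, x1 < x6, x6 < x2, x2 ≤ x3. Chaining: x3 < x4 ≤ x1 < x6 < x2 ≤ x3, which forces x3 < x3 — impossible.

Unsatisfiable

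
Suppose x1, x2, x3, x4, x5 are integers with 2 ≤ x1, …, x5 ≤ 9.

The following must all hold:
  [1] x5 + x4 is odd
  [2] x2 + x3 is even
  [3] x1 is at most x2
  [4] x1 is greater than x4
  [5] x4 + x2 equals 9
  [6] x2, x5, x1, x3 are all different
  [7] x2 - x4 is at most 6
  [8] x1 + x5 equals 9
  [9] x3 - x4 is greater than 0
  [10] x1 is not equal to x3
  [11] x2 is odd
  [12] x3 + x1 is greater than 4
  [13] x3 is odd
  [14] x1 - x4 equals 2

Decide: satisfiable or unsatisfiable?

Satisfiable

One satisfying assignment is x1 = 4, x2 = 7, x3 = 3, x4 = 2, x5 = 5.
For the less obvious constraints — constraint 5: x4 + x2 = 9; constraint 7: x2 - x4 = 5 — and the others hold by inspection.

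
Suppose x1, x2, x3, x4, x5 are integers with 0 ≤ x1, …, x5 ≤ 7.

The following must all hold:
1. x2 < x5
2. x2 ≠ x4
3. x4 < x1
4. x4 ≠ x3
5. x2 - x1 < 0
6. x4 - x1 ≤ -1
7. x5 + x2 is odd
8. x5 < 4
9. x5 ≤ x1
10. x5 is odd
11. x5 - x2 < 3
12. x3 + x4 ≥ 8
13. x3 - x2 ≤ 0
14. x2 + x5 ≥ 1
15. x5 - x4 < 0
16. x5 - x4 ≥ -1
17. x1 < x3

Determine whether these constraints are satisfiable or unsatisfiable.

Unsatisfiable

Constraints 1, 3, 13, 15, and 17 give x1 < x3, x3 ≤ x2, x2 < x5, x5 < x4, x4 < x1. Chaining: x1 < x3 ≤ x2 < x5 < x4 < x1, which forces x1 < x1 — impossible.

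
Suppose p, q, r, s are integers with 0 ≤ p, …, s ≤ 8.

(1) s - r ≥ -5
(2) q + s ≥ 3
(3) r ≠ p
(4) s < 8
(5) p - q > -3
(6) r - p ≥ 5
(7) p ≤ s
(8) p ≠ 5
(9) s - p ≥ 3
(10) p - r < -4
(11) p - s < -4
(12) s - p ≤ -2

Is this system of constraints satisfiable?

Unsatisfiable

Constraints 1, 6, and 12 give s − r ≥ -5, r − p ≥ 5, p − s ≥ 2.
Adding all 3 inequalities: the left sides telescope to 0, and the right sides sum to (-5) + 5 + 2 = 2. So 0 ≥ 2, which is false.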